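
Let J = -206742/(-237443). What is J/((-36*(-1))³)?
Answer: 34457/1846356768 ≈ 1.8662e-5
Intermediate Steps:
J = 206742/237443 (J = -206742*(-1/237443) = 206742/237443 ≈ 0.87070)
J/((-36*(-1))³) = 206742/(237443*((-36*(-1))³)) = 206742/(237443*(36³)) = (206742/237443)/46656 = (206742/237443)*(1/46656) = 34457/1846356768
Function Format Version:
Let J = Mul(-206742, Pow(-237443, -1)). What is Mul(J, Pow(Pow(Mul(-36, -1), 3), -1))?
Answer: Rational(34457, 1846356768) ≈ 1.8662e-5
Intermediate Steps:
J = Rational(206742, 237443) (J = Mul(-206742, Rational(-1, 237443)) = Rational(206742, 237443) ≈ 0.87070)
Mul(J, Pow(Pow(Mul(-36, -1), 3), -1)) = Mul(Rational(206742, 237443), Pow(Pow(Mul(-36, -1), 3), -1)) = Mul(Rational(206742, 237443), Pow(Pow(36, 3), -1)) = Mul(Rational(206742, 237443), Pow(46656, -1)) = Mul(Rational(206742, 237443), Rational(1, 46656)) = Rational(34457, 1846356768)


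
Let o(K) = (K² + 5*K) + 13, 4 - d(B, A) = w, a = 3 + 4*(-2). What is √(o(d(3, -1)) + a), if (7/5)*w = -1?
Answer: 2*√659/7 ≈ 7.3346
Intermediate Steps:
w = -5/7 (w = (5/7)*(-1) = -5/7 ≈ -0.71429)
a = -5 (a = 3 - 8 = -5)
d(B, A) = 33/7 (d(B, A) = 4 - 1*(-5/7) = 4 + 5/7 = 33/7)
o(K) = 13 + K² + 5*K
√(o(d(3, -1)) + a) = √((13 + (33/7)² + 5*(33/7)) - 5) = √((13 + 1089/49 + 165/7) - 5) = √(2881/49 - 5) = √(2636/49) = 2*√659/7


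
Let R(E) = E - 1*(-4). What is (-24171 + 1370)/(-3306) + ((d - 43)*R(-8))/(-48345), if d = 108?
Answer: 73544927/10655238 ≈ 6.9022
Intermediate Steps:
R(E) = 4 + E (R(E) = E + 4 = 4 + E)
(-24171 + 1370)/(-3306) + ((d - 43)*R(-8))/(-48345) = (-24171 + 1370)/(-3306) + ((108 - 43)*(4 - 8))/(-48345) = -22801*(-1/3306) + (65*(-4))*(-1/48345) = 22801/3306 - 260*(-1/48345) = 22801/3306 + 52/9669 = 73544927/10655238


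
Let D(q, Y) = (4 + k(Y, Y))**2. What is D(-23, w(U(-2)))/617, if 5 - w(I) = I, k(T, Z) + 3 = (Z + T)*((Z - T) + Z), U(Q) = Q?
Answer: 9801/617 ≈ 15.885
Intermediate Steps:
k(T, Z) = -3 + (T + Z)*(-T + 2*Z) (k(T, Z) = -3 + (Z + T)*((Z - T) + Z) = -3 + (T + Z)*(-T + 2*Z))
w(I) = 5 - I
D(q, Y) = (1 + 2*Y**2)**2 (D(q, Y) = (4 + (-3 - Y**2 + 2*Y**2 + Y*Y))**2 = (4 + (-3 - Y**2 + 2*Y**2 + Y**2))**2 = (4 + (-3 + 2*Y**2))**2 = (1 + 2*Y**2)**2)
D(-23, w(U(-2)))/617 = (1 + 2*(5 - 1*(-2))**2)**2/617 = (1 + 2*(5 + 2)**2)**2*(1/617) = (1 + 2*7**2)**2*(1/617) = (1 + 2*49)**2*(1/617) = (1 + 98)**2*(1/617) = 99**2*(1/617) = 9801*(1/617) = 9801/617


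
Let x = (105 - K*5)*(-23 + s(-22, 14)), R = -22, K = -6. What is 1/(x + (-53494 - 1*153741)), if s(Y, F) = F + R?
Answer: -1/211420 ≈ -4.7299e-6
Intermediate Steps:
s(Y, F) = -22 + F (s(Y, F) = F - 22 = -22 + F)
x = -4185 (x = (105 - (-6)*5)*(-23 + (-22 + 14)) = (105 - 1*(-30))*(-23 - 8) = (105 + 30)*(-31) = 135*(-31) = -4185)
1/(x + (-53494 - 1*153741)) = 1/(-4185 + (-53494 - 1*153741)) = 1/(-4185 + (-53494 - 153741)) = 1/(-4185 - 207235) = 1/(-211420) = -1/211420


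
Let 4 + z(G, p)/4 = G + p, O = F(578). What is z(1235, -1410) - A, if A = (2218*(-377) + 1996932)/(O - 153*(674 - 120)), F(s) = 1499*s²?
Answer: -179253741505/250353577 ≈ -716.00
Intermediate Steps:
O = 500791916 (O = 1499*578² = 1499*334084 = 500791916)
z(G, p) = -16 + 4*G + 4*p (z(G, p) = -16 + 4*(G + p) = -16 + (4*G + 4*p) = -16 + 4*G + 4*p)
A = 580373/250353577 (A = (2218*(-377) + 1996932)/(500791916 - 153*(674 - 120)) = (-836186 + 1996932)/(500791916 - 153*554) = 1160746/(500791916 - 84762) = 1160746/500707154 = 1160746*(1/500707154) = 580373/250353577 ≈ 0.0023182)
z(1235, -1410) - A = (-16 + 4*1235 + 4*(-1410)) - 1*580373/250353577 = (-16 + 4940 - 5640) - 580373/250353577 = -716 - 580373/250353577 = -179253741505/250353577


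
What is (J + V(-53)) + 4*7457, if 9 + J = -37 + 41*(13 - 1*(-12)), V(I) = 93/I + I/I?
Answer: 1632731/53 ≈ 30806.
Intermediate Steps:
V(I) = 1 + 93/I (V(I) = 93/I + 1 = 1 + 93/I)
J = 979 (J = -9 + (-37 + 41*(13 - 1*(-12))) = -9 + (-37 + 41*(13 + 12)) = -9 + (-37 + 41*25) = -9 + (-37 + 1025) = -9 + 988 = 979)
(J + V(-53)) + 4*7457 = (979 + (93 - 53)/(-53)) + 4*7457 = (979 - 1/53*40) + 29828 = (979 - 40/53) + 29828 = 51847/53 + 29828 = 1632731/53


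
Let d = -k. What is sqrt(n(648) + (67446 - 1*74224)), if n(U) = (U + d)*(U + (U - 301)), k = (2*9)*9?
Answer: 2*sqrt(119198) ≈ 690.50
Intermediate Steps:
k = 162 (k = 18*9 = 162)
d = -162 (d = -1*162 = -162)
n(U) = (-301 + 2*U)*(-162 + U) (n(U) = (U - 162)*(U + (U - 301)) = (-162 + U)*(U + (-301 + U)) = (-162 + U)*(-301 + 2*U) = (-301 + 2*U)*(-162 + U))
sqrt(n(648) + (67446 - 1*74224)) = sqrt((48762 - 625*648 + 2*648**2) + (67446 - 1*74224)) = sqrt((48762 - 405000 + 2*419904) + (67446 - 74224)) = sqrt((48762 - 405000 + 839808) - 6778) = sqrt(483570 - 6778) = sqrt(476792) = 2*sqrt(119198)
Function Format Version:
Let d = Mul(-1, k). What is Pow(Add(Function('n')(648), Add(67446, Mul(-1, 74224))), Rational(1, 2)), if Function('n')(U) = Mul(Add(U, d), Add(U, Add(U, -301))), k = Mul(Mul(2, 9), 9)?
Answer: Mul(2, Pow(119198, Rational(1, 2))) ≈ 690.50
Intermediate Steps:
k = 162 (k = Mul(18, 9) = 162)
d = -162 (d = Mul(-1, 162) = -162)
Function('n')(U) = Mul(Add(-301, Mul(2, U)), Add(-162, U)) (Function('n')(U) = Mul(Add(U, -162), Add(U, Add(U, -301))) = Mul(Add(-162, U), Add(U, Add(-301, U))) = Mul(Add(-162, U), Add(-301, Mul(2, U))) = Mul(Add(-301, Mul(2, U)), Add(-162, U)))
Pow(Add(Function('n')(648), Add(67446, Mul(-1, 74224))), Rational(1, 2)) = Pow(Add(Add(48762, Mul(-625, 648), Mul(2, Pow(648, 2))), Add(67446, Mul(-1, 74224))), Rational(1, 2)) = Pow(Add(Add(48762, -405000, Mul(2, 419904)), Add(67446, -74224)), Rational(1, 2)) = Pow(Add(Add(48762, -405000, 839808), -6778), Rational(1, 2)) = Pow(Add(483570, -6778), Rational(1, 2)) = Pow(476792, Rational(1, 2)) = Mul(2, Pow(119198, Rational(1, 2)))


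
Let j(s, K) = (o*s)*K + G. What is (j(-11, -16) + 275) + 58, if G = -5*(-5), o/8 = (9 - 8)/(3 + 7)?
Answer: 2494/5 ≈ 498.80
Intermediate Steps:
o = ⅘ (o = 8*((9 - 8)/(3 + 7)) = 8*(1/10) = 8*(1*(⅒)) = 8*(⅒) = ⅘ ≈ 0.80000)
G = 25
j(s, K) = 25 + 4*K*s/5 (j(s, K) = (4*s/5)*K + 25 = 4*K*s/5 + 25 = 25 + 4*K*s/5)
(j(-11, -16) + 275) + 58 = ((25 + (⅘)*(-16)*(-11)) + 275) + 58 = ((25 + 704/5) + 275) + 58 = (829/5 + 275) + 58 = 2204/5 + 58 = 2494/5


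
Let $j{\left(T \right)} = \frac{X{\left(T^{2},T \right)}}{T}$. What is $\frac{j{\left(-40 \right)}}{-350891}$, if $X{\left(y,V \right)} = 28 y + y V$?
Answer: $- \frac{480}{350891} \approx -0.0013679$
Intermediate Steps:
$X{\left(y,V \right)} = 28 y + V y$
$j{\left(T \right)} = T \left(28 + T\right)$ ($j{\left(T \right)} = \frac{T^{2} \left(28 + T\right)}{T} = T \left(28 + T\right)$)
$\frac{j{\left(-40 \right)}}{-350891} = \frac{\left(-40\right) \left(28 - 40\right)}{-350891} = \left(-40\right) \left(-12\right) \left(- \frac{1}{350891}\right) = 480 \left(- \frac{1}{350891}\right) = - \frac{480}{350891}$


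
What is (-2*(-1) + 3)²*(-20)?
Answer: -500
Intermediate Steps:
(-2*(-1) + 3)²*(-20) = (2 + 3)²*(-20) = 5²*(-20) = 25*(-20) = -500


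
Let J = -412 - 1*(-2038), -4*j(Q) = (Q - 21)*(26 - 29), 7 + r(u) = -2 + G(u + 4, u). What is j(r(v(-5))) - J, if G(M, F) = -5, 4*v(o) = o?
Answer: -6609/4 ≈ -1652.3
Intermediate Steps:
v(o) = o/4
r(u) = -14 (r(u) = -7 + (-2 - 5) = -7 - 7 = -14)
j(Q) = -63/4 + 3*Q/4 (j(Q) = -(Q - 21)*(26 - 29)/4 = -(-21 + Q)*(-3)/4 = -(63 - 3*Q)/4 = -63/4 + 3*Q/4)
J = 1626 (J = -412 + 2038 = 1626)
j(r(v(-5))) - J = (-63/4 + (¾)*(-14)) - 1*1626 = (-63/4 - 21/2) - 1626 = -105/4 - 1626 = -6609/4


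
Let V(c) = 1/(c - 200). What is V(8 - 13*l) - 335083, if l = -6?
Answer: -38199463/114 ≈ -3.3508e+5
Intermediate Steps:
V(c) = 1/(-200 + c)
V(8 - 13*l) - 335083 = 1/(-200 + (8 - 13*(-6))) - 335083 = 1/(-200 + (8 + 78)) - 335083 = 1/(-200 + 86) - 335083 = 1/(-114) - 335083 = -1/114 - 335083 = -38199463/114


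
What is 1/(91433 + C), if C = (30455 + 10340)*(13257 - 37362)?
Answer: -1/983272042 ≈ -1.0170e-9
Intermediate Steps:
C = -983363475 (C = 40795*(-24105) = -983363475)
1/(91433 + C) = 1/(91433 - 983363475) = 1/(-983272042) = -1/983272042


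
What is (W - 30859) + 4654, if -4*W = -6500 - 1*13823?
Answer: -84497/4 ≈ -21124.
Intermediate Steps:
W = 20323/4 (W = -(-6500 - 1*13823)/4 = -(-6500 - 13823)/4 = -¼*(-20323) = 20323/4 ≈ 5080.8)
(W - 30859) + 4654 = (20323/4 - 30859) + 4654 = -103113/4 + 4654 = -84497/4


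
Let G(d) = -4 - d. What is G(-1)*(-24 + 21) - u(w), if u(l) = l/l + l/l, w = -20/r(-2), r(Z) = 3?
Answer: 7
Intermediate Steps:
w = -20/3 ≈ -6.6667
u(l) = 2 (u(l) = 1 + 1 = 2)
G(-1)*(-24 + 21) - u(w) = (-4 - 1*(-1))*(-24 + 21) - 1*2 = (-4 + 1)*(-3) - 2 = -3*(-3) - 2 = 9 - 2 = 7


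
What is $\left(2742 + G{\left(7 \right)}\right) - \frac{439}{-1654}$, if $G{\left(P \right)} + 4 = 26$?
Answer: $\frac{4572095}{1654} \approx 2764.3$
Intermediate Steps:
$G{\left(P \right)} = 22$ ($G{\left(P \right)} = -4 + 26 = 22$)
$\left(2742 + G{\left(7 \right)}\right) - \frac{439}{-1654} = \left(2742 + 22\right) - \frac{439}{-1654} = 2764 - - \frac{439}{1654} = 2764 + \frac{439}{1654} = \frac{4572095}{1654}$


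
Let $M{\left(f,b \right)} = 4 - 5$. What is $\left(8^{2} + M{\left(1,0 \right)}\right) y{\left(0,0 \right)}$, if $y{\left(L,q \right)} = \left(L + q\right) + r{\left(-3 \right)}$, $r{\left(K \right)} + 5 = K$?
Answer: $-504$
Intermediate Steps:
$M{\left(f,b \right)} = -1$ ($M{\left(f,b \right)} = 4 - 5 = -1$)
$r{\left(K \right)} = -5 + K$
$y{\left(L,q \right)} = -8 + L + q$ ($y{\left(L,q \right)} = \left(L + q\right) - 8 = -8 + L + q$)
$\left(8^{2} + M{\left(1,0 \right)}\right) y{\left(0,0 \right)} = \left(8^{2} - 1\right) \left(-8 + 0 + 0\right) = \left(64 - 1\right) \left(-8\right) = 63 \left(-8\right) = -504$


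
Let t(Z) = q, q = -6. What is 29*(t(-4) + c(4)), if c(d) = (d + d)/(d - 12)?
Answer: -203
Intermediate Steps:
t(Z) = -6
c(d) = 2*d/(-12 + d) (c(d) = (2*d)/(-12 + d) = 2*d/(-12 + d))
29*(t(-4) + c(4)) = 29*(-6 + 2*4/(-12 + 4)) = 29*(-6 + 2*4/(-8)) = 29*(-6 + 2*4*(-1/8)) = 29*(-6 - 1) = 29*(-7) = -203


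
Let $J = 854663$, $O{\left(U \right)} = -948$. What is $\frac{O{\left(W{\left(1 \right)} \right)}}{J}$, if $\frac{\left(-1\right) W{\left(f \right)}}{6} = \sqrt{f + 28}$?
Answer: $- \frac{948}{854663} \approx -0.0011092$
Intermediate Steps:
$W{\left(f \right)} = - 6 \sqrt{28 + f}$ ($W{\left(f \right)} = - 6 \sqrt{f + 28} = - 6 \sqrt{28 + f}$)
$\frac{O{\left(W{\left(1 \right)} \right)}}{J} = - \frac{948}{854663}$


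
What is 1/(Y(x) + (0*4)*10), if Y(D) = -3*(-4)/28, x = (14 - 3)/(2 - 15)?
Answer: 7/3 ≈ 2.3333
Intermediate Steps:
x = -11/13 (x = 11/(-13) = 11*(-1/13) = -11/13 ≈ -0.84615)
Y(D) = 3/7 (Y(D) = 12*(1/28) = 3/7)
1/(Y(x) + (0*4)*10) = 1/(3/7 + (0*4)*10) = 1/(3/7 + 0*10) = 1/(3/7 + 0) = 1/(3/7) = 7/3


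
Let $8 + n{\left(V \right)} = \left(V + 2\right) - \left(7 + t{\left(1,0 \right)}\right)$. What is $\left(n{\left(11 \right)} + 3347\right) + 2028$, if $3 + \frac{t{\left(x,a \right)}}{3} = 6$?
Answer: $5364$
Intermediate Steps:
$t{\left(x,a \right)} = 9$ ($t{\left(x,a \right)} = -9 + 3 \cdot 6 = -9 + 18 = 9$)
$n{\left(V \right)} = -22 + V$ ($n{\left(V \right)} = -8 + \left(\left(V + 2\right) - 16\right) = -8 + \left(\left(2 + V\right) - 16\right) = -8 + \left(-14 + V\right) = -22 + V$)
$\left(n{\left(11 \right)} + 3347\right) + 2028 = \left(\left(-22 + 11\right) + 3347\right) + 2028 = \left(-11 + 3347\right) + 2028 = 3336 + 2028 = 5364$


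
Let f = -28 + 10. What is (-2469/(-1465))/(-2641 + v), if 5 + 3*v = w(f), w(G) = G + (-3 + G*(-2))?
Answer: -7407/11592545 ≈ -0.00063895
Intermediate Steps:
f = -18
w(G) = -3 - G (w(G) = G + (-3 - 2*G) = -3 - G)
v = 10/3 (v = -5/3 + (-3 - 1*(-18))/3 = -5/3 + (-3 + 18)/3 = -5/3 + (1/3)*15 = -5/3 + 5 = 10/3 ≈ 3.3333)
(-2469/(-1465))/(-2641 + v) = (-2469/(-1465))/(-2641 + 10/3) = (-2469*(-1/1465))/(-7913/3) = (2469/1465)*(-3/7913) = -7407/11592545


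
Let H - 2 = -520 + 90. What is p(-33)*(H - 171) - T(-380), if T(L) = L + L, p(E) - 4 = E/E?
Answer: -2235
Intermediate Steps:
p(E) = 5 (p(E) = 4 + E/E = 4 + 1 = 5)
H = -428 (H = 2 + (-520 + 90) = 2 - 430 = -428)
T(L) = 2*L
p(-33)*(H - 171) - T(-380) = 5*(-428 - 171) - 2*(-380) = 5*(-599) - 1*(-760) = -2995 + 760 = -2235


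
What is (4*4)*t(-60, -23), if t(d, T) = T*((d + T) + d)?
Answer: 52624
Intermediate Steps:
t(d, T) = T*(T + 2*d) (t(d, T) = T*((T + d) + d) = T*(T + 2*d))
(4*4)*t(-60, -23) = (4*4)*(-23*(-23 + 2*(-60))) = 16*(-23*(-23 - 120)) = 16*(-23*(-143)) = 16*3289 = 52624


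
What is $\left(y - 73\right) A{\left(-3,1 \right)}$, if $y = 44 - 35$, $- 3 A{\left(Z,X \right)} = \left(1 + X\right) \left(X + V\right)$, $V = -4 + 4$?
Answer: $\frac{128}{3} \approx 42.667$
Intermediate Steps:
$V = 0$
$A{\left(Z,X \right)} = - \frac{X \left(1 + X\right)}{3}$ ($A{\left(Z,X \right)} = - \frac{\left(1 + X\right) \left(X + 0\right)}{3} = - \frac{\left(1 + X\right) X}{3} = - \frac{X \left(1 + X\right)}{3}$)
$y = 9$ ($y = 44 - 35 = 9$)
$\left(y - 73\right) A{\left(-3,1 \right)} = \left(9 - 73\right) \frac{1}{3} \cdot 1 \left(-1 - 1\right) = - 64 \cdot \frac{1}{3} \cdot 1 \left(-1 - 1\right) = - 64 \cdot \frac{1}{3} \cdot 1 \left(-2\right) = \left(-64\right) \left(- \frac{2}{3}\right) = \frac{128}{3}$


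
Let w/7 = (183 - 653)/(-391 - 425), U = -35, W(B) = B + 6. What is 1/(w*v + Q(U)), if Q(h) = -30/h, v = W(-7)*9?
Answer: -952/33729 ≈ -0.028225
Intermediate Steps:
W(B) = 6 + B
v = -9 (v = (6 - 7)*9 = -1*9 = -9)
w = 1645/408 (w = 7*((183 - 653)/(-391 - 425)) = 7*(-470/(-816)) = 7*(-470*(-1/816)) = 7*(235/408) = 1645/408 ≈ 4.0319)
1/(w*v + Q(U)) = 1/((1645/408)*(-9) - 30/(-35)) = 1/(-4935/136 - 30*(-1/35)) = 1/(-4935/136 + 6/7) = 1/(-33729/952) = -952/33729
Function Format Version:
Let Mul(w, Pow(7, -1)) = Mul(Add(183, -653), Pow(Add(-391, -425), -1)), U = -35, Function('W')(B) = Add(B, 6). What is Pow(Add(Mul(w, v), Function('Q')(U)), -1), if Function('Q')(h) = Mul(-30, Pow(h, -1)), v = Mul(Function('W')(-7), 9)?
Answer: Rational(-952, 33729) ≈ -0.028225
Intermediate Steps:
Function('W')(B) = Add(6, B)
v = -9 (v = Mul(Add(6, -7), 9) = Mul(-1, 9) = -9)
w = Rational(1645, 408) (w = Mul(7, Mul(Add(183, -653), Pow(Add(-391, -425), -1))) = Mul(7, Mul(-470, Pow(-816, -1))) = Mul(7, Mul(-470, Rational(-1, 816))) = Mul(7, Rational(235, 408)) = Rational(1645, 408) ≈ 4.0319)
Pow(Add(Mul(w, v), Function('Q')(U)), -1) = Pow(Add(Mul(Rational(1645, 408), -9), Mul(-30, Pow(-35, -1))), -1) = Pow(Add(Rational(-4935, 136), Mul(-30, Rational(-1, 35))), -1) = Pow(Add(Rational(-4935, 136), Rational(6, 7)), -1) = Pow(Rational(-33729, 952), -1) = Rational(-952, 33729)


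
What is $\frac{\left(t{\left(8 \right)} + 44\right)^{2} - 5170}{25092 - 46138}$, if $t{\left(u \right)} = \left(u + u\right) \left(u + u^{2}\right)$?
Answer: $- \frac{41919}{619} \approx -67.72$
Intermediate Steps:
$t{\left(u \right)} = 2 u \left(u + u^{2}\right)$
$\frac{\left(t{\left(8 \right)} + 44\right)^{2} - 5170}{25092 - 46138} = \frac{\left(2 \cdot 8^{2} \left(1 + 8\right) + 44\right)^{2} - 5170}{25092 - 46138} = \frac{\left(2 \cdot 64 \cdot 9 + 44\right)^{2} - 5170}{-21046} = \left(\left(1152 + 44\right)^{2} - 5170\right) \left(- \frac{1}{21046}\right) = \left(1196^{2} - 5170\right) \left(- \frac{1}{21046}\right) = \left(1430416 - 5170\right) \left(- \frac{1}{21046}\right) = 1425246 \left(- \frac{1}{21046}\right) = - \frac{41919}{619}$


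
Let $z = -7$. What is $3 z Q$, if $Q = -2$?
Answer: $42$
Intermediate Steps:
$3 z Q = 3 \left(-7\right) \left(-2\right) = \left(-21\right) \left(-2\right) = 42$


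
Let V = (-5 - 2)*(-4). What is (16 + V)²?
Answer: 1936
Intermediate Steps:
V = 28 (V = -7*(-4) = 28)
(16 + V)² = (16 + 28)² = 44² = 1936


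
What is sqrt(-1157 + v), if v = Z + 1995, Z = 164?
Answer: sqrt(1002) ≈ 31.654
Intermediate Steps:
v = 2159 (v = 164 + 1995 = 2159)
sqrt(-1157 + v) = sqrt(-1157 + 2159) = sqrt(1002)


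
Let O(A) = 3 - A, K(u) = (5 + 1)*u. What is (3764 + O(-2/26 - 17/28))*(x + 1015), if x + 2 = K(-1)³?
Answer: 1093035289/364 ≈ 3.0028e+6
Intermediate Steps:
K(u) = 6*u
x = -218 (x = -2 + (6*(-1))³ = -2 + (-6)³ = -2 - 216 = -218)
(3764 + O(-2/26 - 17/28))*(x + 1015) = (3764 + (3 - (-2/26 - 17/28)))*(-218 + 1015) = (3764 + (3 - (-2*1/26 - 17*1/28)))*797 = (3764 + (3 - (-1/13 - 17/28)))*797 = (3764 + (3 - 1*(-249/364)))*797 = (3764 + (3 + 249/364))*797 = (3764 + 1341/364)*797 = (1371437/364)*797 = 1093035289/364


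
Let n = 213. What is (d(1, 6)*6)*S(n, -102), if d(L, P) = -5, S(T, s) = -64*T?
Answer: 408960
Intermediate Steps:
(d(1, 6)*6)*S(n, -102) = (-5*6)*(-64*213) = -30*(-13632) = 408960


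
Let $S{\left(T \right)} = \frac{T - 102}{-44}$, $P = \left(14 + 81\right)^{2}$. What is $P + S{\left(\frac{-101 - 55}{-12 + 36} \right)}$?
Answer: $\frac{794417}{88} \approx 9027.5$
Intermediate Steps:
$P = 9025$ ($P = 95^{2} = 9025$)
$S{\left(T \right)} = \frac{51}{22} - \frac{T}{44}$ ($S{\left(T \right)} = \left(T - 102\right) \left(- \frac{1}{44}\right) = \left(-102 + T\right) \left(- \frac{1}{44}\right) = \frac{51}{22} - \frac{T}{44}$)
$P + S{\left(\frac{-101 - 55}{-12 + 36} \right)} = 9025 + \left(\frac{51}{22} - \frac{\left(-101 - 55\right) \frac{1}{-12 + 36}}{44}\right) = 9025 + \left(\frac{51}{22} - \frac{\left(-156\right) \frac{1}{24}}{44}\right) = 9025 + \left(\frac{51}{22} - - \frac{13}{88}\right) = 9025 + \left(\frac{51}{22} + \frac{13}{88}\right) = 9025 + \frac{217}{88} = \frac{794417}{88}$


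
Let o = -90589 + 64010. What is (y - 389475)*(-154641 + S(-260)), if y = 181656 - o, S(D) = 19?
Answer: 28023691280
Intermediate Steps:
o = -26579
y = 208235 (y = 181656 - 1*(-26579) = 181656 + 26579 = 208235)
(y - 389475)*(-154641 + S(-260)) = (208235 - 389475)*(-154641 + 19) = -181240*(-154622) = 28023691280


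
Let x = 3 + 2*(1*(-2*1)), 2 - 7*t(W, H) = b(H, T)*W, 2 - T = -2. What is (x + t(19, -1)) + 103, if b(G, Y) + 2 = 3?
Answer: 697/7 ≈ 99.571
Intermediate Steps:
T = 4 (T = 2 - 1*(-2) = 2 + 2 = 4)
b(G, Y) = 1 (b(G, Y) = -2 + 3 = 1)
t(W, H) = 2/7 - W/7
x = -1 (x = 3 + 2*(1*(-2)) = 3 + 2*(-2) = 3 - 4 = -1)
(x + t(19, -1)) + 103 = (-1 + (2/7 - 1/7*19)) + 103 = (-1 + (2/7 - 19/7)) + 103 = (-1 - 17/7) + 103 = -24/7 + 103 = 697/7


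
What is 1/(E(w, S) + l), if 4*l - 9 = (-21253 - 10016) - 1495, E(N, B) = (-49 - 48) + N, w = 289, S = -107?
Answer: -4/31987 ≈ -0.00012505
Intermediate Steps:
E(N, B) = -97 + N
l = -32755/4 (l = 9/4 + ((-21253 - 10016) - 1495)/4 = 9/4 + (-31269 - 1495)/4 = 9/4 + (1/4)*(-32764) = 9/4 - 8191 = -32755/4 ≈ -8188.8)
1/(E(w, S) + l) = 1/((-97 + 289) - 32755/4) = 1/(192 - 32755/4) = 1/(-31987/4) = -4/31987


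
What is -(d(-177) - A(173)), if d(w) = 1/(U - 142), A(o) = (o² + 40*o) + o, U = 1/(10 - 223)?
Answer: 1119804647/30247 ≈ 37022.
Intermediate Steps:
U = -1/213 (U = 1/(-213) = -1/213 ≈ -0.0046948)
A(o) = o² + 41*o
d(w) = -213/30247 (d(w) = 1/(-1/213 - 142) = 1/(-30247/213) = -213/30247)
-(d(-177) - A(173)) = -(-213/30247 - 173*(41 + 173)) = -(-213/30247 - 173*214) = -(-213/30247 - 1*37022) = -(-213/30247 - 37022) = -1*(-1119804647/30247) = 1119804647/30247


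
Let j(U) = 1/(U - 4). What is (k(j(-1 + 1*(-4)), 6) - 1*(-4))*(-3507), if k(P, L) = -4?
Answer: 0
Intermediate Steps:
j(U) = 1/(-4 + U)
(k(j(-1 + 1*(-4)), 6) - 1*(-4))*(-3507) = (-4 - 1*(-4))*(-3507) = (-4 + 4)*(-3507) = 0*(-3507) = 0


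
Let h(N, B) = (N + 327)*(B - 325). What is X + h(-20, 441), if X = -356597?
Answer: -320985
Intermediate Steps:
h(N, B) = (-325 + B)*(327 + N) (h(N, B) = (327 + N)*(-325 + B) = (-325 + B)*(327 + N))
X + h(-20, 441) = -356597 + (-106275 - 325*(-20) + 327*441 + 441*(-20)) = -356597 + (-106275 + 6500 + 144207 - 8820) = -356597 + 35612 = -320985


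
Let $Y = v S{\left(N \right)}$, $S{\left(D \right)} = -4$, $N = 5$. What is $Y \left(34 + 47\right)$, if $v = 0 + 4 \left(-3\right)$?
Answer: $3888$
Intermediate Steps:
$v = -12$ ($v = 0 - 12 = -12$)
$Y = 48$ ($Y = \left(-12\right) \left(-4\right) = 48$)
$Y \left(34 + 47\right) = 48 \left(34 + 47\right) = 48 \cdot 81 = 3888$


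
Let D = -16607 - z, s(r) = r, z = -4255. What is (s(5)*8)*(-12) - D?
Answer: 11872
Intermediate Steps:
D = -12352 (D = -16607 - 1*(-4255) = -16607 + 4255 = -12352)
(s(5)*8)*(-12) - D = (5*8)*(-12) - 1*(-12352) = 40*(-12) + 12352 = -480 + 12352 = 11872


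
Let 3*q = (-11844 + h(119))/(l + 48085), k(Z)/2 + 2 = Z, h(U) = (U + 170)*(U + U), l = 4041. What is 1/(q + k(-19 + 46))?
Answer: 78189/3937919 ≈ 0.019855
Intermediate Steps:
h(U) = 2*U*(170 + U) (h(U) = (170 + U)*(2*U) = 2*U*(170 + U))
k(Z) = -4 + 2*Z
q = 28469/78189 (q = ((-11844 + 2*119*(170 + 119))/(4041 + 48085))/3 = ((-11844 + 2*119*289)/52126)/3 = ((-11844 + 68782)*(1/52126))/3 = (56938*(1/52126))/3 = (1/3)*(28469/26063) = 28469/78189 ≈ 0.36410)
1/(q + k(-19 + 46)) = 1/(28469/78189 + (-4 + 2*(-19 + 46))) = 1/(28469/78189 + (-4 + 2*27)) = 1/(28469/78189 + (-4 + 54)) = 1/(28469/78189 + 50) = 1/(3937919/78189) = 78189/3937919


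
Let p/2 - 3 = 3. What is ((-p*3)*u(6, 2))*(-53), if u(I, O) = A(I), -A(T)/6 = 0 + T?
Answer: -68688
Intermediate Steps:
A(T) = -6*T (A(T) = -6*(0 + T) = -6*T)
u(I, O) = -6*I
p = 12 (p = 6 + 2*3 = 6 + 6 = 12)
((-p*3)*u(6, 2))*(-53) = ((-12*3)*(-6*6))*(-53) = (-1*36*(-36))*(-53) = -36*(-36)*(-53) = 1296*(-53) = -68688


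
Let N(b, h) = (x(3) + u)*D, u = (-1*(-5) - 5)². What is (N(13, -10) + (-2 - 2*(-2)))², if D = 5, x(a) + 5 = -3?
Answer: 1444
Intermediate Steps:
x(a) = -8 (x(a) = -5 - 3 = -8)
u = 0 (u = (5 - 5)² = 0² = 0)
N(b, h) = -40 (N(b, h) = (-8 + 0)*5 = -8*5 = -40)
(N(13, -10) + (-2 - 2*(-2)))² = (-40 + (-2 - 2*(-2)))² = (-40 + (-2 + 4))² = (-40 + 2)² = (-38)² = 1444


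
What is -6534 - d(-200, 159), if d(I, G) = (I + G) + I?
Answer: -6293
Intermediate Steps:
d(I, G) = G + 2*I (d(I, G) = (G + I) + I = G + 2*I)
-6534 - d(-200, 159) = -6534 - (159 + 2*(-200)) = -6534 - (159 - 400) = -6534 - 1*(-241) = -6534 + 241 = -6293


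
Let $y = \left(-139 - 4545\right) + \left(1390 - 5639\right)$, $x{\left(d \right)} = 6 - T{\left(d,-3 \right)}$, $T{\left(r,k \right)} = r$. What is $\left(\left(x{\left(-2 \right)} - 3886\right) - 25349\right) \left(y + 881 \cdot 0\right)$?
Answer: $261084791$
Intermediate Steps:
$x{\left(d \right)} = 6 - d$
$y = -8933$ ($y = -4684 - 4249 = -8933$)
$\left(\left(x{\left(-2 \right)} - 3886\right) - 25349\right) \left(y + 881 \cdot 0\right) = \left(\left(\left(6 - -2\right) - 3886\right) - 25349\right) \left(-8933 + 881 \cdot 0\right) = \left(\left(\left(6 + 2\right) - 3886\right) - 25349\right) \left(-8933 + 0\right) = \left(\left(8 - 3886\right) - 25349\right) \left(-8933\right) = \left(-3878 - 25349\right) \left(-8933\right) = \left(-29227\right) \left(-8933\right) = 261084791$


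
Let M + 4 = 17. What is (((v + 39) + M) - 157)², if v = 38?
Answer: 4489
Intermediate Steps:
M = 13 (M = -4 + 17 = 13)
(((v + 39) + M) - 157)² = (((38 + 39) + 13) - 157)² = ((77 + 13) - 157)² = (90 - 157)² = (-67)² = 4489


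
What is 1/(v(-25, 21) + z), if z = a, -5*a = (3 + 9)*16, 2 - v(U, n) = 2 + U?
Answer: -5/67 ≈ -0.074627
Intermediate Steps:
v(U, n) = -U (v(U, n) = 2 - (2 + U) = 2 + (-2 - U) = -U)
a = -192/5 (a = -(3 + 9)*16/5 = -12*16/5 = -⅕*192 = -192/5 ≈ -38.400)
z = -192/5 ≈ -38.400
1/(v(-25, 21) + z) = 1/(-1*(-25) - 192/5) = 1/(25 - 192/5) = 1/(-67/5) = -5/67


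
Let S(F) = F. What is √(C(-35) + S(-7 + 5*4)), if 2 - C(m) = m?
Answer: 5*√2 ≈ 7.0711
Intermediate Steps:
C(m) = 2 - m
√(C(-35) + S(-7 + 5*4)) = √((2 - 1*(-35)) + (-7 + 5*4)) = √((2 + 35) + (-7 + 20)) = √(37 + 13) = √50 = 5*√2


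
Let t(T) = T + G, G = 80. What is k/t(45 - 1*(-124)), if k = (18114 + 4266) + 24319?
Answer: 46699/249 ≈ 187.55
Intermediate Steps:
t(T) = 80 + T (t(T) = T + 80 = 80 + T)
k = 46699 (k = 22380 + 24319 = 46699)
k/t(45 - 1*(-124)) = 46699/(80 + (45 - 1*(-124))) = 46699/(80 + (45 + 124)) = 46699/(80 + 169) = 46699/249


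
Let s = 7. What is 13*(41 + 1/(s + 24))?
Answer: 16536/31 ≈ 533.42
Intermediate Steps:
13*(41 + 1/(s + 24)) = 13*(41 + 1/(7 + 24)) = 13*(41 + 1/31) = 13*(1272/31) = 16536/31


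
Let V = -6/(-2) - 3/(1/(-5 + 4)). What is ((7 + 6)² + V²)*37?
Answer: 7585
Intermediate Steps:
V = 6 (V = -6*(-½) - 3/(1/(-1)) = 3 - 3/(-1) = 3 - 3*(-1) = 3 + 3 = 6)
((7 + 6)² + V²)*37 = ((7 + 6)² + 6²)*37 = (13² + 36)*37 = (169 + 36)*37 = 205*37 = 7585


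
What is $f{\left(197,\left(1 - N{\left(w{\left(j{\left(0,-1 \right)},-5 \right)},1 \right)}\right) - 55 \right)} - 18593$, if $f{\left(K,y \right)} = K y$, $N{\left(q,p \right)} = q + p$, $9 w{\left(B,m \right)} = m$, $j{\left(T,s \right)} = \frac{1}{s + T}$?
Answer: $- \frac{263867}{9} \approx -29319.0$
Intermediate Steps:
$j{\left(T,s \right)} = \frac{1}{T + s}$
$w{\left(B,m \right)} = \frac{m}{9}$
$N{\left(q,p \right)} = p + q$
$f{\left(197,\left(1 - N{\left(w{\left(j{\left(0,-1 \right)},-5 \right)},1 \right)}\right) - 55 \right)} - 18593 = 197 \left(\left(1 - \left(1 + \frac{1}{9} \left(-5\right)\right)\right) - 55\right) - 18593 = 197 \left(\left(1 - \left(1 - \frac{5}{9}\right)\right) - 55\right) - 18593 = 197 \left(\left(1 - \frac{4}{9}\right) - 55\right) - 18593 = 197 \left(\frac{5}{9} - 55\right) - 18593 = 197 \left(- \frac{490}{9}\right) - 18593 = - \frac{96530}{9} - 18593 = - \frac{263867}{9}$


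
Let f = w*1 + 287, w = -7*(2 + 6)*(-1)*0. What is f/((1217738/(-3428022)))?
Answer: -491921157/608869 ≈ -807.93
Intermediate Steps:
w = 0 (w = -56*(-1)*0 = -7*(-8)*0 = 56*0 = 0)
f = 287 (f = 0*1 + 287 = 0 + 287 = 287)
f/((1217738/(-3428022))) = 287/((1217738/(-3428022))) = 287/((1217738*(-1/3428022))) = 287/(-608869/1714011) = 287*(-1714011/608869) = -491921157/608869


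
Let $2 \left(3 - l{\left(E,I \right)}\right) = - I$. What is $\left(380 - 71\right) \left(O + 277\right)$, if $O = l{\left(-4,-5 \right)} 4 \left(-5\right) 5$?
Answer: $70143$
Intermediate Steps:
$l{\left(E,I \right)} = 3 + \frac{I}{2}$ ($l{\left(E,I \right)} = 3 - \frac{\left(-1\right) I}{2} = 3 + \frac{I}{2}$)
$O = -50$ ($O = \left(3 + \frac{1}{2} \left(-5\right)\right) 4 \left(-5\right) 5 = \left(3 - \frac{5}{2}\right) \left(-20\right) 5 = \frac{1}{2} \left(-20\right) 5 = \left(-10\right) 5 = -50$)
$\left(380 - 71\right) \left(O + 277\right) = \left(380 - 71\right) \left(-50 + 277\right) = 309 \cdot 227 = 70143$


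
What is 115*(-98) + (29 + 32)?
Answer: -11209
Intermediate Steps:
115*(-98) + (29 + 32) = -11270 + 61 = -11209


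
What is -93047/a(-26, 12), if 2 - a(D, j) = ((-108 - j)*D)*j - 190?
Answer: 93047/37248 ≈ 2.4980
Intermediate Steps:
a(D, j) = 192 - D*j*(-108 - j) (a(D, j) = 2 - (((-108 - j)*D)*j - 190) = 2 - ((D*(-108 - j))*j - 190) = 2 - (D*j*(-108 - j) - 190) = 2 - (-190 + D*j*(-108 - j)) = 2 + (190 - D*j*(-108 - j)) = 192 - D*j*(-108 - j))
-93047/a(-26, 12) = -93047/(192 - 26*12² + 108*(-26)*12) = -93047/(192 - 26*144 - 33696) = -93047/(192 - 3744 - 33696) = -93047/(-37248) = -93047*(-1/37248) = 93047/37248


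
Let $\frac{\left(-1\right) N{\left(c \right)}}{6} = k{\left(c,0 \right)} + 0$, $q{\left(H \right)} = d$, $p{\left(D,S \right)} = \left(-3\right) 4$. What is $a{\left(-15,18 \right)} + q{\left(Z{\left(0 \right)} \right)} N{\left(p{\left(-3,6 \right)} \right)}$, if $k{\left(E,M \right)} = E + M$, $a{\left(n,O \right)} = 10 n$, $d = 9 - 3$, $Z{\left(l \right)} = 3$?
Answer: $282$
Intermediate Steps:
$p{\left(D,S \right)} = -12$
$d = 6$
$q{\left(H \right)} = 6$
$N{\left(c \right)} = - 6 c$ ($N{\left(c \right)} = - 6 \left(\left(c + 0\right) + 0\right) = - 6 \left(c + 0\right) = - 6 c$)
$a{\left(-15,18 \right)} + q{\left(Z{\left(0 \right)} \right)} N{\left(p{\left(-3,6 \right)} \right)} = 10 \left(-15\right) + 6 \left(\left(-6\right) \left(-12\right)\right) = -150 + 6 \cdot 72 = -150 + 432 = 282$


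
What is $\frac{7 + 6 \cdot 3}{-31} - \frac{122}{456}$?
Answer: $- \frac{7591}{7068} \approx -1.074$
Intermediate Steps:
$\frac{7 + 6 \cdot 3}{-31} - \frac{122}{456} = \left(7 + 18\right) \left(- \frac{1}{31}\right) - \frac{61}{228} = 25 \left(- \frac{1}{31}\right) - \frac{61}{228} = - \frac{25}{31} - \frac{61}{228} = - \frac{7591}{7068}$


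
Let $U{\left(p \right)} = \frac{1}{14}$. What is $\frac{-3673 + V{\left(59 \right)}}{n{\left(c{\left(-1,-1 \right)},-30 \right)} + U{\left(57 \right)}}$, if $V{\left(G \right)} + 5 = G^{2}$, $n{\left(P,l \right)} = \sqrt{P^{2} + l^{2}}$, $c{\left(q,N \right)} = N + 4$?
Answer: $\frac{2758}{178163} - \frac{115836 \sqrt{101}}{178163} \approx -6.5186$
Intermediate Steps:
$c{\left(q,N \right)} = 4 + N$
$U{\left(p \right)} = \frac{1}{14}$
$V{\left(G \right)} = -5 + G^{2}$
$\frac{-3673 + V{\left(59 \right)}}{n{\left(c{\left(-1,-1 \right)},-30 \right)} + U{\left(57 \right)}} = \frac{-3673 - \left(5 - 59^{2}\right)}{\sqrt{\left(4 - 1\right)^{2} + \left(-30\right)^{2}} + \frac{1}{14}} = \frac{-3673 + \left(-5 + 3481\right)}{\sqrt{3^{2} + 900} + \frac{1}{14}} = \frac{-3673 + 3476}{\sqrt{9 + 900} + \frac{1}{14}} = - \frac{197}{\sqrt{909} + \frac{1}{14}} = - \frac{197}{3 \sqrt{101} + \frac{1}{14}} = - \frac{197}{\frac{1}{14} + 3 \sqrt{101}}$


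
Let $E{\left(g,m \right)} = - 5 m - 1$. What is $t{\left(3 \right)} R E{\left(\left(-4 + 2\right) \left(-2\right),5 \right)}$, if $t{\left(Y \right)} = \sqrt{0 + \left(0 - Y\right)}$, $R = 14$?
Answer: $- 364 i \sqrt{3} \approx - 630.47 i$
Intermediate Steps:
$t{\left(Y \right)} = \sqrt{- Y}$ ($t{\left(Y \right)} = \sqrt{0 - Y} = \sqrt{- Y}$)
$E{\left(g,m \right)} = -1 - 5 m$
$t{\left(3 \right)} R E{\left(\left(-4 + 2\right) \left(-2\right),5 \right)} = \sqrt{\left(-1\right) 3} \cdot 14 \left(-1 - 25\right) = \sqrt{-3} \cdot 14 \left(-1 - 25\right) = i \sqrt{3} \cdot 14 \left(-26\right) = 14 i \sqrt{3} \left(-26\right) = - 364 i \sqrt{3}$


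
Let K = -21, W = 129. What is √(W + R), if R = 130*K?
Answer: 51*I ≈ 51.0*I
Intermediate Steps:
R = -2730 (R = 130*(-21) = -2730)
√(W + R) = √(129 - 2730) = √(-2601) = 51*I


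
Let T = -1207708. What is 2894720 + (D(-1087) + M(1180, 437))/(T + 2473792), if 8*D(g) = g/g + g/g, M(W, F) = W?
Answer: 14659834710641/5064336 ≈ 2.8947e+6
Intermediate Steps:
D(g) = 1/4 (D(g) = (g/g + g/g)/8 = (1 + 1)/8 = (1/8)*2 = 1/4)
2894720 + (D(-1087) + M(1180, 437))/(T + 2473792) = 2894720 + (1/4 + 1180)/(-1207708 + 2473792) = 2894720 + (4721/4)/1266084 = 2894720 + (4721/4)*(1/1266084) = 2894720 + 4721/5064336 = 14659834710641/5064336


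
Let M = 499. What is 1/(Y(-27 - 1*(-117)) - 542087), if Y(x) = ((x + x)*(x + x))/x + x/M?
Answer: -499/270321683 ≈ -1.8459e-6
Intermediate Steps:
Y(x) = 1997*x/499 (Y(x) = ((x + x)*(x + x))/x + x/499 = ((2*x)*(2*x))/x + x*(1/499) = (4*x**2)/x + x/499 = 4*x + x/499 = 1997*x/499)
1/(Y(-27 - 1*(-117)) - 542087) = 1/(1997*(-27 - 1*(-117))/499 - 542087) = 1/(1997*(-27 + 117)/499 - 542087) = 1/((1997/499)*90 - 542087) = 1/(179730/499 - 542087) = 1/(-270321683/499) = -499/270321683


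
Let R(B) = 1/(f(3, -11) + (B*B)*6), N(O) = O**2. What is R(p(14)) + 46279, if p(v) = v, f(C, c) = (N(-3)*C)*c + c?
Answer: 40170173/868 ≈ 46279.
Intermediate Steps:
f(C, c) = c + 9*C*c (f(C, c) = ((-3)**2*C)*c + c = (9*C)*c + c = 9*C*c + c = c + 9*C*c)
R(B) = 1/(-308 + 6*B**2) (R(B) = 1/(-11*(1 + 9*3) + (B*B)*6) = 1/(-11*(1 + 27) + B**2*6) = 1/(-11*28 + 6*B**2) = 1/(-308 + 6*B**2))
R(p(14)) + 46279 = 1/(2*(-154 + 3*14**2)) + 46279 = 1/(2*(-154 + 3*196)) + 46279 = 1/(2*(-154 + 588)) + 46279 = (1/2)/434 + 46279 = (1/2)*(1/434) + 46279 = 1/868 + 46279 = 40170173/868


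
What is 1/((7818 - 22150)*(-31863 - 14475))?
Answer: 1/664116216 ≈ 1.5058e-9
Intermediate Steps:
1/((7818 - 22150)*(-31863 - 14475)) = 1/(-14332*(-46338)) = 1/664116216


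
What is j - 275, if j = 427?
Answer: 152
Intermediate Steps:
j - 275 = 427 - 275 = 152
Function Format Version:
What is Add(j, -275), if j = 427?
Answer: 152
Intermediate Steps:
Add(j, -275) = Add(427, -275) = 152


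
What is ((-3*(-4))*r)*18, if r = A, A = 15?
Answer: 3240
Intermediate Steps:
r = 15
((-3*(-4))*r)*18 = (-3*(-4)*15)*18 = (12*15)*18 = 180*18 = 3240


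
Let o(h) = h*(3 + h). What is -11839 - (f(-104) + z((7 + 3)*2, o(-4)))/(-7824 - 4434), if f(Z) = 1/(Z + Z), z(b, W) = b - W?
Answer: -10061822923/849888 ≈ -11839.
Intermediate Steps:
f(Z) = 1/(2*Z)
-11839 - (f(-104) + z((7 + 3)*2, o(-4)))/(-7824 - 4434) = -11839 - ((½)/(-104) + ((7 + 3)*2 - (-4)*(3 - 4)))/(-7824 - 4434) = -11839 - ((½)*(-1/104) + (10*2 - (-4)*(-1)))/(-12258) = -11839 - (-1/208 + (20 - 1*4))*(-1)/12258 = -11839 - (-1/208 + (20 - 4))*(-1)/12258 = -11839 - (-1/208 + 16)*(-1)/12258 = -11839 - 3327*(-1)/(208*12258) = -11839 - 1*(-1109/849888) = -11839 + 1109/849888 = -10061822923/849888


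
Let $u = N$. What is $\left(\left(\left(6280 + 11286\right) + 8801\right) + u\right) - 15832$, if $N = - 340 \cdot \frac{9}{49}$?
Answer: $\frac{513155}{49} \approx 10473.0$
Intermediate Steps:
$N = - \frac{3060}{49}$ ($N = - 340 \cdot 9 \cdot \frac{1}{49} = \left(-340\right) \frac{9}{49} = - \frac{3060}{49} \approx -62.449$)
$u = - \frac{3060}{49} \approx -62.449$
$\left(\left(\left(6280 + 11286\right) + 8801\right) + u\right) - 15832 = \left(\left(\left(6280 + 11286\right) + 8801\right) - \frac{3060}{49}\right) - 15832 = \left(\left(17566 + 8801\right) - \frac{3060}{49}\right) - 15832 = \left(26367 - \frac{3060}{49}\right) - 15832 = \frac{1288923}{49} - 15832 = \frac{513155}{49}$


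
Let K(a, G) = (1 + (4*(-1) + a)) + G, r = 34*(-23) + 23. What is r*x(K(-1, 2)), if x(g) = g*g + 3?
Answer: -5313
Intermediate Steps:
r = -759 (r = -782 + 23 = -759)
K(a, G) = -3 + G + a (K(a, G) = (1 + (-4 + a)) + G = (-3 + a) + G = -3 + G + a)
x(g) = 3 + g² (x(g) = g² + 3 = 3 + g²)
r*x(K(-1, 2)) = -759*(3 + (-3 + 2 - 1)²) = -759*(3 + (-2)²) = -759*(3 + 4) = -759*7 = -5313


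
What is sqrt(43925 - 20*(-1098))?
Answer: sqrt(65885) ≈ 256.68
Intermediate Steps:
sqrt(43925 - 20*(-1098)) = sqrt(43925 + 21960) = sqrt(65885)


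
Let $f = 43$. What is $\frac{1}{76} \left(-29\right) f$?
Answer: $- \frac{1247}{76} \approx -16.408$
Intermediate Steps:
$\frac{1}{76} \left(-29\right) f = \frac{1}{76} \left(-29\right) 43 = \left(- \frac{29}{76}\right) 43 = - \frac{1247}{76}$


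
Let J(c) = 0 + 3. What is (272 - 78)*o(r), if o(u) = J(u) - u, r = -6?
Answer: 1746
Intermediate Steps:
J(c) = 3
o(u) = 3 - u
(272 - 78)*o(r) = (272 - 78)*(3 - 1*(-6)) = 194*(3 + 6) = 194*9 = 1746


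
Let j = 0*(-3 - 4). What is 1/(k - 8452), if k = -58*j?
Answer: -1/8452 ≈ -0.00011832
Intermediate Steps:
j = 0 (j = 0*(-7) = 0)
k = 0 (k = -58*0 = 0)
1/(k - 8452) = 1/(0 - 8452) = 1/(-8452) = -1/8452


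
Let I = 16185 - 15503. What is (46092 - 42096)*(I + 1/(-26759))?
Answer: 72925549452/26759 ≈ 2.7253e+6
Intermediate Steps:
I = 682
(46092 - 42096)*(I + 1/(-26759)) = (46092 - 42096)*(682 + 1/(-26759)) = 3996*(682 - 1/26759) = 3996*(18249637/26759) = 72925549452/26759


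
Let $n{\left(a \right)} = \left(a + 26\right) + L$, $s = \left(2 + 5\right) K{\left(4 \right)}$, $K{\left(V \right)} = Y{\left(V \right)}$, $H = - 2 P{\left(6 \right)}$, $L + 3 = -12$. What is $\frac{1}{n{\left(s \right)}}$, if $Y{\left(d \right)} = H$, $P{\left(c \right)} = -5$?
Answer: $\frac{1}{81} \approx 0.012346$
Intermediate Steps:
$L = -15$ ($L = -3 - 12 = -15$)
$H = 10$ ($H = \left(-2\right) \left(-5\right) = 10$)
$Y{\left(d \right)} = 10$
$K{\left(V \right)} = 10$
$s = 70$ ($s = \left(2 + 5\right) 10 = 7 \cdot 10 = 70$)
$n{\left(a \right)} = 11 + a$ ($n{\left(a \right)} = \left(a + 26\right) - 15 = \left(26 + a\right) - 15 = 11 + a$)
$\frac{1}{n{\left(s \right)}} = \frac{1}{11 + 70} = \frac{1}{81}$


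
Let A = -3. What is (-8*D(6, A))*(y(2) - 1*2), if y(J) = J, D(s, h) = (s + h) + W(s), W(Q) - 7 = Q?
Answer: 0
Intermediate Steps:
W(Q) = 7 + Q
D(s, h) = 7 + h + 2*s (D(s, h) = (s + h) + (7 + s) = (h + s) + (7 + s) = 7 + h + 2*s)
(-8*D(6, A))*(y(2) - 1*2) = (-8*(7 - 3 + 2*6))*(2 - 1*2) = (-8*(7 - 3 + 12))*(2 - 2) = -8*16*0 = -128*0 = 0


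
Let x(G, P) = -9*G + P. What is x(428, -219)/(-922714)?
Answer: 177/40118 ≈ 0.0044120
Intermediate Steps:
x(G, P) = P - 9*G
x(428, -219)/(-922714) = (-219 - 9*428)/(-922714) = (-219 - 3852)*(-1/922714) = -4071*(-1/922714) = 177/40118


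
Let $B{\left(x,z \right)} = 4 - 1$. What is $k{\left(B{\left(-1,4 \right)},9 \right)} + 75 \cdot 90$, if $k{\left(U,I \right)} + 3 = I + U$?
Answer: $6759$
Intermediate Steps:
$B{\left(x,z \right)} = 3$ ($B{\left(x,z \right)} = 4 - 1 = 3$)
$k{\left(U,I \right)} = -3 + I + U$ ($k{\left(U,I \right)} = -3 + \left(I + U\right) = -3 + I + U$)
$k{\left(B{\left(-1,4 \right)},9 \right)} + 75 \cdot 90 = \left(-3 + 9 + 3\right) + 75 \cdot 90 = 9 + 6750 = 6759$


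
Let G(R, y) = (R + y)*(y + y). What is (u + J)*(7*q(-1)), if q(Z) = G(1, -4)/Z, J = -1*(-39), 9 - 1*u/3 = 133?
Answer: 55944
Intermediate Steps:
u = -372 (u = 27 - 3*133 = 27 - 399 = -372)
G(R, y) = 2*y*(R + y) (G(R, y) = (R + y)*(2*y) = 2*y*(R + y))
J = 39
q(Z) = 24/Z (q(Z) = (2*(-4)*(1 - 4))/Z = (2*(-4)*(-3))/Z = 24/Z)
(u + J)*(7*q(-1)) = (-372 + 39)*(7*(24/(-1))) = -2331*24*(-1) = -2331*(-24) = -333*(-168) = 55944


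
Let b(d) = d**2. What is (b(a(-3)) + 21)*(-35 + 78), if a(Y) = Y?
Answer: 1290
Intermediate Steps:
(b(a(-3)) + 21)*(-35 + 78) = ((-3)**2 + 21)*(-35 + 78) = (9 + 21)*43 = 30*43 = 1290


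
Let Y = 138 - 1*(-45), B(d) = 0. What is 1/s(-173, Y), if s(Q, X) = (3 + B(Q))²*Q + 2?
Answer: -1/1555 ≈ -0.00064309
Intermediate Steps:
Y = 183 (Y = 138 + 45 = 183)
s(Q, X) = 2 + 9*Q (s(Q, X) = (3 + 0)²*Q + 2 = 3²*Q + 2 = 9*Q + 2 = 2 + 9*Q)
1/s(-173, Y) = 1/(2 + 9*(-173)) = 1/(2 - 1557) = 1/(-1555) = -1/1555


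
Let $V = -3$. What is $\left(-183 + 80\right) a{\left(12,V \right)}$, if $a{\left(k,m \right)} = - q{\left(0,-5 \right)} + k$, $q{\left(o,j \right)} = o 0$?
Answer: $-1236$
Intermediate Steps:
$q{\left(o,j \right)} = 0$
$a{\left(k,m \right)} = k$ ($a{\left(k,m \right)} = \left(-1\right) 0 + k = 0 + k = k$)
$\left(-183 + 80\right) a{\left(12,V \right)} = \left(-183 + 80\right) 12 = \left(-103\right) 12 = -1236$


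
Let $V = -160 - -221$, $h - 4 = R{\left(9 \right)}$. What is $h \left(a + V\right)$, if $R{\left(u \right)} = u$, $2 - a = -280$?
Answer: $4459$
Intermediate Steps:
$a = 282$ ($a = 2 - -280 = 2 + 280 = 282$)
$h = 13$ ($h = 4 + 9 = 13$)
$V = 61$ ($V = -160 + 221 = 61$)
$h \left(a + V\right) = 13 \left(282 + 61\right) = 13 \cdot 343 = 4459$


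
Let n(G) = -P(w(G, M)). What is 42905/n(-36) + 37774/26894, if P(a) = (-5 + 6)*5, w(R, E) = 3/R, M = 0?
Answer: -6786460/791 ≈ -8579.6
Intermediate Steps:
P(a) = 5 (P(a) = 1*5 = 5)
n(G) = -5 (n(G) = -1*5 = -5)
42905/n(-36) + 37774/26894 = 42905/(-5) + 37774/26894 = 42905*(-⅕) + 37774*(1/26894) = -8581 + 1111/791 = -6786460/791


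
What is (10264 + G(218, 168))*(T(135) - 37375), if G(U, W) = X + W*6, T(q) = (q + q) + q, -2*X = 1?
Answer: -416707355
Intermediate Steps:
X = -½ (X = -½*1 = -½ ≈ -0.50000)
T(q) = 3*q (T(q) = 2*q + q = 3*q)
G(U, W) = -½ + 6*W (G(U, W) = -½ + W*6 = -½ + 6*W)
(10264 + G(218, 168))*(T(135) - 37375) = (10264 + (-½ + 6*168))*(3*135 - 37375) = (10264 + (-½ + 1008))*(405 - 37375) = (10264 + 2015/2)*(-36970) = (22543/2)*(-36970) = -416707355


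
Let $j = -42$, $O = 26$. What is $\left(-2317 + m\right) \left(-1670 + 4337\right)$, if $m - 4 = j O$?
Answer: $-9081135$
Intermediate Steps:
$m = -1088$ ($m = 4 - 1092 = -1088$)
$\left(-2317 + m\right) \left(-1670 + 4337\right) = \left(-2317 - 1088\right) \left(-1670 + 4337\right) = \left(-3405\right) 2667 = -9081135$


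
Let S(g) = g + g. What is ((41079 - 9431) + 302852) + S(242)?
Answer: 334984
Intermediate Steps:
S(g) = 2*g
((41079 - 9431) + 302852) + S(242) = ((41079 - 9431) + 302852) + 2*242 = (31648 + 302852) + 484 = 334500 + 484 = 334984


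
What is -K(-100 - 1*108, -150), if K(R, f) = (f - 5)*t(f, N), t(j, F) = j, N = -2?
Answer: -23250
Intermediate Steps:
K(R, f) = f*(-5 + f) (K(R, f) = (f - 5)*f = (-5 + f)*f = f*(-5 + f))
-K(-100 - 1*108, -150) = -(-150)*(-5 - 150) = -(-150)*(-155) = -1*23250 = -23250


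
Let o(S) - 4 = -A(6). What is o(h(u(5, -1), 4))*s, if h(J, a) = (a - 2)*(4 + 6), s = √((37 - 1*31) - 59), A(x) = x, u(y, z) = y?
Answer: -2*I*√53 ≈ -14.56*I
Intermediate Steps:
s = I*√53 (s = √((37 - 31) - 59) = √(6 - 59) = √(-53) = I*√53 ≈ 7.2801*I)
h(J, a) = -20 + 10*a (h(J, a) = (-2 + a)*10 = -20 + 10*a)
o(S) = -2 (o(S) = 4 - 1*6 = 4 - 6 = -2)
o(h(u(5, -1), 4))*s = -2*I*√53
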